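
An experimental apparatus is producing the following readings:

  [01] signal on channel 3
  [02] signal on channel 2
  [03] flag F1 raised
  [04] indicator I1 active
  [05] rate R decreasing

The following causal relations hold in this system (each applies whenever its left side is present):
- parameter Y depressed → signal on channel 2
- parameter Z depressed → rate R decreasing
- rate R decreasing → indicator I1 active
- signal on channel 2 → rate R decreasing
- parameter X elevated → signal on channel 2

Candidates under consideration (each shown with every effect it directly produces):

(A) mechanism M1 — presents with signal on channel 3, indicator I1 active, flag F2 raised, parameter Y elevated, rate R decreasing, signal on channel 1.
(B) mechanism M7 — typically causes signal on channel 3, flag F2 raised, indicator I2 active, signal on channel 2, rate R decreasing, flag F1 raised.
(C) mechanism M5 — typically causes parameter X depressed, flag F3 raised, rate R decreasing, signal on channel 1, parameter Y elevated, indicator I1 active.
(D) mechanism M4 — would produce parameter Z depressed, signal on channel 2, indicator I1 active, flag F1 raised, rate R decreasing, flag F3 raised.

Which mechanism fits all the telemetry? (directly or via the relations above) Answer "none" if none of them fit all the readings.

For each candidate, compare predicted effects to what was observed:
(A) mechanism M1 — signal on channel 3 +; signal on channel 2 -; flag F1 raised -; indicator I1 active +; rate R decreasing +
(B) mechanism M7 — accounts for every observation (indicator I1 active by rate R decreasing → indicator I1 active)
(C) mechanism M5 — signal on channel 3 -; signal on channel 2 -; flag F1 raised -; indicator I1 active +; rate R decreasing +
(D) mechanism M4 — does not account for signal on channel 3
Only (B) is consistent with every observation.

B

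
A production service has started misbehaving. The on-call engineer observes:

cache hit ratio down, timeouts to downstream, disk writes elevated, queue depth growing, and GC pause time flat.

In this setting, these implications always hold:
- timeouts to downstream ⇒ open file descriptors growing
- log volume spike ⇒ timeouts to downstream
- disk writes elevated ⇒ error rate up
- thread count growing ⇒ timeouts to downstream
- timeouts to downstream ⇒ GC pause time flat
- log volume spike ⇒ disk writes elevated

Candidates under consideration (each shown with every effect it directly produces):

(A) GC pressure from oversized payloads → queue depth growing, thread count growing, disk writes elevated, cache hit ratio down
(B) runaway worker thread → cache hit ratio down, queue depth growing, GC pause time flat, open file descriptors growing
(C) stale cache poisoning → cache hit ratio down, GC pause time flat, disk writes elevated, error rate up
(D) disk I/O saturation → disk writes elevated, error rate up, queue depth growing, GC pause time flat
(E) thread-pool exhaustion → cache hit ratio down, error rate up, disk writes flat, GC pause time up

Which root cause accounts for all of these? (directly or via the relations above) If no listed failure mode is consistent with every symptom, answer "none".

A

For each candidate, compare predicted effects to what was observed:
(A) GC pressure from oversized payloads — accounts for every observation (timeouts to downstream by thread count growing → timeouts to downstream)
(B) runaway worker thread — cache hit ratio down yes; timeouts to downstream NO; disk writes elevated NO; queue depth growing yes; GC pause time flat yes
(C) stale cache poisoning — does not account for timeouts to downstream, queue depth growing
(D) disk I/O saturation — does not account for cache hit ratio down, timeouts to downstream
(E) thread-pool exhaustion — cache hit ratio down yes; timeouts to downstream NO; disk writes elevated NO; queue depth growing NO; GC pause time flat NO
(A) alone accounts for all the evidence.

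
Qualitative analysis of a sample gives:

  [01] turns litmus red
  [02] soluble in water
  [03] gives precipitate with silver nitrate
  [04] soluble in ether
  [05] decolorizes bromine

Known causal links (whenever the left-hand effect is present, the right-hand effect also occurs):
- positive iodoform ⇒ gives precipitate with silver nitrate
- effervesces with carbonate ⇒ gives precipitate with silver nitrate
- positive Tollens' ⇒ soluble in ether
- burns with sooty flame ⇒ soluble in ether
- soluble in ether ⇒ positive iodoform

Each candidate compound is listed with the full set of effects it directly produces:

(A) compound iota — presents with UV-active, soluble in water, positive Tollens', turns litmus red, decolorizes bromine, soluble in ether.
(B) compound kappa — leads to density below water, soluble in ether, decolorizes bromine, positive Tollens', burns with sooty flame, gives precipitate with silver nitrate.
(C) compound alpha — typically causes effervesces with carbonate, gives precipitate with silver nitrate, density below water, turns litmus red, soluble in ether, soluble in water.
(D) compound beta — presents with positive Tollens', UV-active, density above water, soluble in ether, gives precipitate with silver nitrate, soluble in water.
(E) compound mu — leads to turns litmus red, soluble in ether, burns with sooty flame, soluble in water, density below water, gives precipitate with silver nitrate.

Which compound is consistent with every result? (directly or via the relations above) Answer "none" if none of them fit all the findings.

For each candidate, compare predicted effects to what was observed:
(A) compound iota — turns litmus red match; soluble in water match; gives precipitate with silver nitrate match (via soluble in ether → positive iodoform → gives precipitate with silver nitrate); soluble in ether match; decolorizes bromine match
(B) compound kappa — does not account for turns litmus red, soluble in water
(C) compound alpha — does not account for decolorizes bromine
(D) compound beta — does not account for turns litmus red, decolorizes bromine
(E) compound mu — turns litmus red match; soluble in water match; gives precipitate with silver nitrate match; soluble in ether match; decolorizes bromine miss
(A) alone accounts for all the evidence.

A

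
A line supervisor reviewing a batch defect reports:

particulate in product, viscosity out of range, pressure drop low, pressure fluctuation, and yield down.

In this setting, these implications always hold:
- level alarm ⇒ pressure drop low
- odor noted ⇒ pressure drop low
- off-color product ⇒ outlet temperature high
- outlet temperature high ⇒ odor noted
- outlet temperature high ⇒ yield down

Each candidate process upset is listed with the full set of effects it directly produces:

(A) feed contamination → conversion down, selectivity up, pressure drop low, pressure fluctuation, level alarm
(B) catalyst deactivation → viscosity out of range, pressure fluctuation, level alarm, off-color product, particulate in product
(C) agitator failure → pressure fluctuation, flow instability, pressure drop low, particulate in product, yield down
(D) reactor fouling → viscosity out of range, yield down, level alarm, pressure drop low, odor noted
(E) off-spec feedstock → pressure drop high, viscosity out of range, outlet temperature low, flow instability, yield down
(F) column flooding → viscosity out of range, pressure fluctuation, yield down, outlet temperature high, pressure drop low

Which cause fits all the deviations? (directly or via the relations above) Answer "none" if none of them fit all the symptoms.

Per-candidate check:
(A) feed contamination — particulate in product ✗; viscosity out of range ✗; pressure drop low ✓; pressure fluctuation ✓; yield down ✗
(B) catalyst deactivation — particulate in product ✓; viscosity out of range ✓; pressure drop low ✓ (via level alarm → pressure drop low); pressure fluctuation ✓; yield down ✓ (via off-color product → outlet temperature high → yield down)
(C) agitator failure — particulate in product ✓; viscosity out of range ✗; pressure drop low ✓; pressure fluctuation ✓; yield down ✓
(D) reactor fouling — particulate in product ✗; viscosity out of range ✓; pressure drop low ✓; pressure fluctuation ✗; yield down ✓
(E) off-spec feedstock — fails on particulate in product, pressure drop low, pressure fluctuation (predicts pressure drop high, not pressure drop low)
(F) column flooding — does not account for particulate in product
Only (B) is consistent with every observation.

B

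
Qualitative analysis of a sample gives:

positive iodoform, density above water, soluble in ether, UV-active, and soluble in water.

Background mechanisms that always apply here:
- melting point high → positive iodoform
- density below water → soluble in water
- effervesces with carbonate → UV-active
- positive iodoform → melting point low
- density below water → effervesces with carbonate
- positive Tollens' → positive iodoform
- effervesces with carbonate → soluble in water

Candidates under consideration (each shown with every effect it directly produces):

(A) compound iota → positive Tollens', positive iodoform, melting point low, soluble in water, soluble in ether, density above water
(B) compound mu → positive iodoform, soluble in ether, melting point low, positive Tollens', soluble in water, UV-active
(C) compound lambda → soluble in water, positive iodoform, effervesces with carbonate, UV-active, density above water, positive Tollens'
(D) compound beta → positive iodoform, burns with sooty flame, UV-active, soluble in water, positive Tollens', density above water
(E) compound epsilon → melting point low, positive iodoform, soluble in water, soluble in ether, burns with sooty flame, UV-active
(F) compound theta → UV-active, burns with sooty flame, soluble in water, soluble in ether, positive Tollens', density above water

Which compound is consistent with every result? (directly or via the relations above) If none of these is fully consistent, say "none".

Checking each candidate against the observations:
(A) compound iota — positive iodoform ✓; density above water ✓; soluble in ether ✓; UV-active ✗; soluble in water ✓
(B) compound mu — does not account for density above water
(C) compound lambda — positive iodoform ✓; density above water ✓; soluble in ether ✗; UV-active ✓; soluble in water ✓
(D) compound beta — positive iodoform ✓; density above water ✓; soluble in ether ✗; UV-active ✓; soluble in water ✓
(E) compound epsilon — positive iodoform ✓; density above water ✗; soluble in ether ✓; UV-active ✓; soluble in water ✓
(F) compound theta — positive iodoform ✓ (by positive Tollens' → positive iodoform); density above water ✓; soluble in ether ✓; UV-active ✓; soluble in water ✓
(F) alone accounts for all the evidence.

F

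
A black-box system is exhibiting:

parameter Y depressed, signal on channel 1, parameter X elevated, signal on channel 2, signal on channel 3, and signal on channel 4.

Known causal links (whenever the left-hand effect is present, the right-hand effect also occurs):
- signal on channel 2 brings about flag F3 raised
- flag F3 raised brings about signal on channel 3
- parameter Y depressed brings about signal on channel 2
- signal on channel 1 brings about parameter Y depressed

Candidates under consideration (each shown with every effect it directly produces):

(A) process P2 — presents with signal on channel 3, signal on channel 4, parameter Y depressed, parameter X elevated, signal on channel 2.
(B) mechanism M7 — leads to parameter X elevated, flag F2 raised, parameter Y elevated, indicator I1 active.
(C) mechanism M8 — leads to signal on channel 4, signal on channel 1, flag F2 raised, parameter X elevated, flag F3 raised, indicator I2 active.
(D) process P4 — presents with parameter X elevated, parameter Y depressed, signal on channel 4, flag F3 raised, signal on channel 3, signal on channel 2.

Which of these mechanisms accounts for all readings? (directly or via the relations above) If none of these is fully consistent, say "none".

For each candidate, compare predicted effects to what was observed:
(A) process P2 — does not account for signal on channel 1
(B) mechanism M7 — parameter Y depressed -; signal on channel 1 -; parameter X elevated +; signal on channel 2 -; signal on channel 3 -; signal on channel 4 -
(C) mechanism M8 — parameter Y depressed + (through signal on channel 1 → parameter Y depressed); signal on channel 1 +; parameter X elevated +; signal on channel 2 + (through signal on channel 1 → parameter Y depressed → signal on channel 2); signal on channel 3 + (through flag F3 raised → signal on channel 3); signal on channel 4 +
(D) process P4 — parameter Y depressed +; signal on channel 1 -; parameter X elevated +; signal on channel 2 +; signal on channel 3 +; signal on channel 4 +
(C) is the only candidate with no mismatches.

C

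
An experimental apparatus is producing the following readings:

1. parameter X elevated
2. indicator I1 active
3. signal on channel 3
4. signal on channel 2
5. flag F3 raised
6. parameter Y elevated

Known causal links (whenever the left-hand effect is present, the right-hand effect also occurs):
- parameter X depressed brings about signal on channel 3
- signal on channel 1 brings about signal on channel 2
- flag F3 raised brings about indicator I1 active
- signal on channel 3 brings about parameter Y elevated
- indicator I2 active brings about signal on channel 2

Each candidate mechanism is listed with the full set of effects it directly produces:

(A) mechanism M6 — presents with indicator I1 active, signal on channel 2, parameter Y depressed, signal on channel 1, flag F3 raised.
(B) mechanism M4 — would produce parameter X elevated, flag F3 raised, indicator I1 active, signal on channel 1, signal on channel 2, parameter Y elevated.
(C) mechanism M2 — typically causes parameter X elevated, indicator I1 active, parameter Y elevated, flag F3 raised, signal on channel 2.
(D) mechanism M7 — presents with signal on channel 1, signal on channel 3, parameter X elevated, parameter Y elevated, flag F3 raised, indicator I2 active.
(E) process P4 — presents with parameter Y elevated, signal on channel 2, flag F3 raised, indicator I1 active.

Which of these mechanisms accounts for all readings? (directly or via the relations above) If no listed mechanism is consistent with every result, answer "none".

Per-candidate check:
(A) mechanism M6 — parameter X elevated ✗; indicator I1 active ✓; signal on channel 3 ✗; signal on channel 2 ✓; flag F3 raised ✓; parameter Y elevated ✗
(B) mechanism M4 — parameter X elevated ✓; indicator I1 active ✓; signal on channel 3 ✗; signal on channel 2 ✓; flag F3 raised ✓; parameter Y elevated ✓
(C) mechanism M2 — parameter X elevated ✓; indicator I1 active ✓; signal on channel 3 ✗; signal on channel 2 ✓; flag F3 raised ✓; parameter Y elevated ✓
(D) mechanism M7 — parameter X elevated ✓; indicator I1 active ✓ (via flag F3 raised → indicator I1 active); signal on channel 3 ✓; signal on channel 2 ✓ (via signal on channel 1 → signal on channel 2); flag F3 raised ✓; parameter Y elevated ✓
(E) process P4 — parameter X elevated ✗; indicator I1 active ✓; signal on channel 3 ✗; signal on channel 2 ✓; flag F3 raised ✓; parameter Y elevated ✓
(D) alone accounts for all the evidence.

D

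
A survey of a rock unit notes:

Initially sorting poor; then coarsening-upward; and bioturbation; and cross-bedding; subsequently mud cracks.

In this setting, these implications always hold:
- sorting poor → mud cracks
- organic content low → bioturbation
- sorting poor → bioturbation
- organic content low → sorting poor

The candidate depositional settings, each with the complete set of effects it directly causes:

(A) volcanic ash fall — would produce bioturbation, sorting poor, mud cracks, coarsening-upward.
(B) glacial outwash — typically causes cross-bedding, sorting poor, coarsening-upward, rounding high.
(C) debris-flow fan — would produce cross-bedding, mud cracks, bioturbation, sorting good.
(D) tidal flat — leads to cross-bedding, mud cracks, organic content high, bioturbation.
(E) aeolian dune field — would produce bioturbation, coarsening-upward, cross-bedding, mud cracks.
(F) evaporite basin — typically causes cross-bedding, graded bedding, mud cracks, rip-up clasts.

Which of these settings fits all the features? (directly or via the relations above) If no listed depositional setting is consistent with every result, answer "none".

B

Checking each candidate against the observations:
(A) volcanic ash fall — sorting poor yes; coarsening-upward yes; bioturbation yes; cross-bedding NO; mud cracks yes
(B) glacial outwash — accounts for every observation (bioturbation by sorting poor → bioturbation)
(C) debris-flow fan — sorting poor NO; coarsening-upward NO; bioturbation yes; cross-bedding yes; mud cracks yes
(D) tidal flat — sorting poor NO; coarsening-upward NO; bioturbation yes; cross-bedding yes; mud cracks yes
(E) aeolian dune field — sorting poor NO; coarsening-upward yes; bioturbation yes; cross-bedding yes; mud cracks yes
(F) evaporite basin — does not account for sorting poor, coarsening-upward, bioturbation
(B) is the only candidate with no mismatches.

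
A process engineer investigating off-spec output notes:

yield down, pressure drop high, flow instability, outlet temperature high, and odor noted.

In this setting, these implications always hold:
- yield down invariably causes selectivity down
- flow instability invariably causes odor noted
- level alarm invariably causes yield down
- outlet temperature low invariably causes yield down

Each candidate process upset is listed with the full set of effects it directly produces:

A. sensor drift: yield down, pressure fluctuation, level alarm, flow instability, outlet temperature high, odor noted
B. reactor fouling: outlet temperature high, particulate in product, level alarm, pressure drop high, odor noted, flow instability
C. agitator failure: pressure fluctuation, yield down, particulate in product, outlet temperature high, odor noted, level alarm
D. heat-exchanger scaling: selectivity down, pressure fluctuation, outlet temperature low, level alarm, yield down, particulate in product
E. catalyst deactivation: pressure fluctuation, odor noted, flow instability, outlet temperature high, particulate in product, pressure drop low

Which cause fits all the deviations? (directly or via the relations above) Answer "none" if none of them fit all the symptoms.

B

Per-candidate check:
(A) sensor drift — yield down +; pressure drop high -; flow instability +; outlet temperature high +; odor noted +
(B) reactor fouling — accounts for every observation (yield down through level alarm → yield down)
(C) agitator failure — yield down +; pressure drop high -; flow instability -; outlet temperature high +; odor noted +
(D) heat-exchanger scaling — yield down +; pressure drop high -; flow instability -; outlet temperature high -; odor noted -
(E) catalyst deactivation — yield down -; pressure drop high -; flow instability +; outlet temperature high +; odor noted +
Only (B) is consistent with every observation.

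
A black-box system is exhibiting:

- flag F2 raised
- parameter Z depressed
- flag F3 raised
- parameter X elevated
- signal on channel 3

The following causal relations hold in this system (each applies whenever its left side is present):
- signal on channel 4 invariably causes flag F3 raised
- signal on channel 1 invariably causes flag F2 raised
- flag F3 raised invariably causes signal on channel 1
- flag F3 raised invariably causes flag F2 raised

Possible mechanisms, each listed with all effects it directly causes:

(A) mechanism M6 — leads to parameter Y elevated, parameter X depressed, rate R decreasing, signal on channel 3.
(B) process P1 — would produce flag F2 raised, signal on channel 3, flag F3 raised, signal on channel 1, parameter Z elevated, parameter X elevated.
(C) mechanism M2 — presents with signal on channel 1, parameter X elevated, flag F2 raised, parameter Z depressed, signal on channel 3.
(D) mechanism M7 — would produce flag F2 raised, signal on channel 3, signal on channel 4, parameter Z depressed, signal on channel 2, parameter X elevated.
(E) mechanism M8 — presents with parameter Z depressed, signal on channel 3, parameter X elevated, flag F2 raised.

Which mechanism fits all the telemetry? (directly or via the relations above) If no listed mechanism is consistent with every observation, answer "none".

For each candidate, compare predicted effects to what was observed:
(A) mechanism M6 — flag F2 raised NO; parameter Z depressed NO; flag F3 raised NO; parameter X elevated NO; signal on channel 3 yes
(B) process P1 — flag F2 raised yes; parameter Z depressed NO; flag F3 raised yes; parameter X elevated yes; signal on channel 3 yes
(C) mechanism M2 — flag F2 raised yes; parameter Z depressed yes; flag F3 raised NO; parameter X elevated yes; signal on channel 3 yes
(D) mechanism M7 — flag F2 raised yes; parameter Z depressed yes; flag F3 raised yes (via signal on channel 4 → flag F3 raised); parameter X elevated yes; signal on channel 3 yes
(E) mechanism M8 — flag F2 raised yes; parameter Z depressed yes; flag F3 raised NO; parameter X elevated yes; signal on channel 3 yes
(D) is the only candidate with no mismatches.

D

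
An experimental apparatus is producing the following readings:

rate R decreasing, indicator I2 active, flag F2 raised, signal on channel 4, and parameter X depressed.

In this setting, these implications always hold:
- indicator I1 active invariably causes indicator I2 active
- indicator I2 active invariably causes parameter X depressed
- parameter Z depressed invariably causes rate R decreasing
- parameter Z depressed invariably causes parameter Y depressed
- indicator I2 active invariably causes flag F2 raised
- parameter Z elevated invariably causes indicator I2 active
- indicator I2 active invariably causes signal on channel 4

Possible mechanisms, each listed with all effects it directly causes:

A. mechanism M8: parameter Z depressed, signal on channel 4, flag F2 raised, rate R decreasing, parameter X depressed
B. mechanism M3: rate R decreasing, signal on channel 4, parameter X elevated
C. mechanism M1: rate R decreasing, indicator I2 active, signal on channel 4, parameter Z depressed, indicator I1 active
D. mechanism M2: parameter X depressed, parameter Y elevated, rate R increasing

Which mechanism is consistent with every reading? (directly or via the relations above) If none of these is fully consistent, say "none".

Per-candidate check:
(A) mechanism M8 — rate R decreasing yes; indicator I2 active NO; flag F2 raised yes; signal on channel 4 yes; parameter X depressed yes
(B) mechanism M3 — fails on indicator I2 active, flag F2 raised, parameter X depressed (predicts parameter X elevated, not parameter X depressed)
(C) mechanism M1 — accounts for every observation (flag F2 raised via indicator I2 active → flag F2 raised)
(D) mechanism M2 — rate R decreasing NO; indicator I2 active NO; flag F2 raised NO; signal on channel 4 NO; parameter X depressed yes
Only (C) is consistent with every observation.

C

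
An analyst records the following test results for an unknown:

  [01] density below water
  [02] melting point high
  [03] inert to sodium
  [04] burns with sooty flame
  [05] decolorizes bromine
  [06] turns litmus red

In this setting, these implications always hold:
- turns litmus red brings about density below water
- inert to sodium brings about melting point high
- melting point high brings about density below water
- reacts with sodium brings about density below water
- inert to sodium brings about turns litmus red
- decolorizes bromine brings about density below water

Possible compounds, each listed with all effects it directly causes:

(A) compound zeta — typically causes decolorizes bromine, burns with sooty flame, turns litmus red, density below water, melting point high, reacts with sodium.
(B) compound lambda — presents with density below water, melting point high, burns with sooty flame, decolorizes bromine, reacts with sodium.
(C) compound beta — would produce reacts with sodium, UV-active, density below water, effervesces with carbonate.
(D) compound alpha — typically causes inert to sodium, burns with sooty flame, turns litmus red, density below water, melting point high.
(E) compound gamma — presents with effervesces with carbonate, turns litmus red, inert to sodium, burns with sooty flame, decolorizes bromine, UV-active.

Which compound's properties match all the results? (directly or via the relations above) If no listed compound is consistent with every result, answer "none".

For each candidate, compare predicted effects to what was observed:
(A) compound zeta — density below water +; melting point high +; inert to sodium -; burns with sooty flame +; decolorizes bromine +; turns litmus red +
(B) compound lambda — fails on inert to sodium, turns litmus red (predicts reacts with sodium, not inert to sodium)
(C) compound beta — fails on melting point high, inert to sodium, burns with sooty flame, decolorizes bromine, turns litmus red (predicts reacts with sodium, not inert to sodium)
(D) compound alpha — does not account for decolorizes bromine
(E) compound gamma — density below water + (by turns litmus red → density below water); melting point high + (by inert to sodium → melting point high); inert to sodium +; burns with sooty flame +; decolorizes bromine +; turns litmus red +
(E) is the only candidate with no mismatches.

E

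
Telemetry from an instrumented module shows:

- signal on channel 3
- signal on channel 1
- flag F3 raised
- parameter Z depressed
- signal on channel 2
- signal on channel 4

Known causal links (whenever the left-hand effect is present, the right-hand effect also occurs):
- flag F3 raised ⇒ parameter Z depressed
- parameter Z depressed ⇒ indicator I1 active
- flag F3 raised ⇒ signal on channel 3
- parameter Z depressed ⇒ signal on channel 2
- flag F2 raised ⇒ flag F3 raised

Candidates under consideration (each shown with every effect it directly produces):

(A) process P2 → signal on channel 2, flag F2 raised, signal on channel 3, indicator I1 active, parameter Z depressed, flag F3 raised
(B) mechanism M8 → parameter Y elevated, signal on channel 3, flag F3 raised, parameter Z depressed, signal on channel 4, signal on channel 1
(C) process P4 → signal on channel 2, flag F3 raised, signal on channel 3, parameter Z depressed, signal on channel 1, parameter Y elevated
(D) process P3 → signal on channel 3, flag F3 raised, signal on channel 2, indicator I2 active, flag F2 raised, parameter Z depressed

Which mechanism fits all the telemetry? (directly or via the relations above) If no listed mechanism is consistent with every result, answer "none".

B

Checking each candidate against the observations:
(A) process P2 — does not account for signal on channel 1, signal on channel 4
(B) mechanism M8 — accounts for every observation (signal on channel 2 by parameter Z depressed → signal on channel 2)
(C) process P4 — signal on channel 3 yes; signal on channel 1 yes; flag F3 raised yes; parameter Z depressed yes; signal on channel 2 yes; signal on channel 4 NO
(D) process P3 — signal on channel 3 yes; signal on channel 1 NO; flag F3 raised yes; parameter Z depressed yes; signal on channel 2 yes; signal on channel 4 NO
(B) alone accounts for all the evidence.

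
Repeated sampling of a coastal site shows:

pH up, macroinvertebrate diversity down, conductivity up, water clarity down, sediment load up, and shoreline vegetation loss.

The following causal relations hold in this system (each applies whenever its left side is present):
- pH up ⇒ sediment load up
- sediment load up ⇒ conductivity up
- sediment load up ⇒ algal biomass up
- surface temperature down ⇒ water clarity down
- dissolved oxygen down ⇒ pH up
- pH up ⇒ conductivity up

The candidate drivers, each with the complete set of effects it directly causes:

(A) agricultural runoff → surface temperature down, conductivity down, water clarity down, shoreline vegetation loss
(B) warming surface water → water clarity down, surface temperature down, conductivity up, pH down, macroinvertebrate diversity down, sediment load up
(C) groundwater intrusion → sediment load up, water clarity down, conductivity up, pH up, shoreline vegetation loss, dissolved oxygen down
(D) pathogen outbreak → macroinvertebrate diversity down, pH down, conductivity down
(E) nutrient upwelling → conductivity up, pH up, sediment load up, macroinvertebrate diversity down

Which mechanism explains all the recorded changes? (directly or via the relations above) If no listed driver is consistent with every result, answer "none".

Checking each candidate against the observations:
(A) agricultural runoff — fails on pH up, macroinvertebrate diversity down, conductivity up, sediment load up (predicts conductivity down, not conductivity up)
(B) warming surface water — fails on pH up, shoreline vegetation loss (predicts pH down, not pH up)
(C) groundwater intrusion — does not account for macroinvertebrate diversity down
(D) pathogen outbreak — pH up ✗; macroinvertebrate diversity down ✓; conductivity up ✗; water clarity down ✗; sediment load up ✗; shoreline vegetation loss ✗
(E) nutrient upwelling — does not account for water clarity down, shoreline vegetation loss
No candidate is consistent with all observations.

none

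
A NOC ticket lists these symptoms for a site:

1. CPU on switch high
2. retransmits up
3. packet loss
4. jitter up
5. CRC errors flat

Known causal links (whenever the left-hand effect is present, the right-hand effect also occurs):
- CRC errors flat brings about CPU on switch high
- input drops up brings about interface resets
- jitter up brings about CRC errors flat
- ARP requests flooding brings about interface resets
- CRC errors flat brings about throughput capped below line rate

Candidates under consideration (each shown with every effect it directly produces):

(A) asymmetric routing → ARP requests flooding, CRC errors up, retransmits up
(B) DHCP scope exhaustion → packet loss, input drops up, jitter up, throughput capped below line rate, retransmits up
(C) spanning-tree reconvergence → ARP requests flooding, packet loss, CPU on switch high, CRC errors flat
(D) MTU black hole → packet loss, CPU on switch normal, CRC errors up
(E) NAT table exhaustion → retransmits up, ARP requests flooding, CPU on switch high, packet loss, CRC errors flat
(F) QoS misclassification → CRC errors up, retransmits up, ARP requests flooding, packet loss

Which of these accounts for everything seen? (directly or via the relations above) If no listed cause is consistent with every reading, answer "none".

Testing each hypothesis:
(A) asymmetric routing — CPU on switch high -; retransmits up +; packet loss -; jitter up -; CRC errors flat -
(B) DHCP scope exhaustion — accounts for every observation (CPU on switch high through jitter up → CRC errors flat → CPU on switch high)
(C) spanning-tree reconvergence — CPU on switch high +; retransmits up -; packet loss +; jitter up -; CRC errors flat +
(D) MTU black hole — CPU on switch high -; retransmits up -; packet loss +; jitter up -; CRC errors flat -
(E) NAT table exhaustion — CPU on switch high +; retransmits up +; packet loss +; jitter up -; CRC errors flat +
(F) QoS misclassification — CPU on switch high -; retransmits up +; packet loss +; jitter up -; CRC errors flat -
(B) alone accounts for all the evidence.

B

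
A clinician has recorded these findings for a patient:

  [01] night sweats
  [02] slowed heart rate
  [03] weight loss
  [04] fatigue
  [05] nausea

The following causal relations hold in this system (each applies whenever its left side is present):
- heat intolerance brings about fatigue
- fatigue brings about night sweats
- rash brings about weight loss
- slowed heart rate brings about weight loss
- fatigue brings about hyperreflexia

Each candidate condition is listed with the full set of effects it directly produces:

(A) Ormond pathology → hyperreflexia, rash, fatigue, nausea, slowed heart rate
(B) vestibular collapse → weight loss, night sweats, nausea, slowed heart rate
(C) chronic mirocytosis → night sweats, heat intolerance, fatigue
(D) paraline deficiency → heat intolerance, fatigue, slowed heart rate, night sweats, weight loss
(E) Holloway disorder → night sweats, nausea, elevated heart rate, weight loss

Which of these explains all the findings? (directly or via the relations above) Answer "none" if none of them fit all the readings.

For each candidate, compare predicted effects to what was observed:
(A) Ormond pathology — night sweats yes (via fatigue → night sweats); slowed heart rate yes; weight loss yes (via rash → weight loss); fatigue yes; nausea yes
(B) vestibular collapse — does not account for fatigue
(C) chronic mirocytosis — night sweats yes; slowed heart rate NO; weight loss NO; fatigue yes; nausea NO
(D) paraline deficiency — does not account for nausea
(E) Holloway disorder — fails on slowed heart rate, fatigue (predicts elevated heart rate, not slowed heart rate)
(A) is the only candidate with no mismatches.

A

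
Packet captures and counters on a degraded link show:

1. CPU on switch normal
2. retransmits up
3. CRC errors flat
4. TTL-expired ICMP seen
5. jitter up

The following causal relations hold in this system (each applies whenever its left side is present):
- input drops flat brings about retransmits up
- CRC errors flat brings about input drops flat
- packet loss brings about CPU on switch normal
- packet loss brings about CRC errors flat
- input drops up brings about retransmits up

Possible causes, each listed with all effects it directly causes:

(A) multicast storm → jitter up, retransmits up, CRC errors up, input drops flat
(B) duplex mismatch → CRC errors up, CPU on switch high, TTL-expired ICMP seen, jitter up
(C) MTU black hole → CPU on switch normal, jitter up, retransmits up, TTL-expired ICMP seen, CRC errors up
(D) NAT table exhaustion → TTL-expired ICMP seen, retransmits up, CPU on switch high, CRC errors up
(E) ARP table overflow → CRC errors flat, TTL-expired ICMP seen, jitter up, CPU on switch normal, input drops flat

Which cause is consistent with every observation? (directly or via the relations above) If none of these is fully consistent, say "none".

E

For each candidate, compare predicted effects to what was observed:
(A) multicast storm — CPU on switch normal ✗; retransmits up ✓; CRC errors flat ✗; TTL-expired ICMP seen ✗; jitter up ✓
(B) duplex mismatch — fails on CPU on switch normal, retransmits up, CRC errors flat (predicts CPU on switch high, not CPU on switch normal; predicts CRC errors up, not CRC errors flat)
(C) MTU black hole — CPU on switch normal ✓; retransmits up ✓; CRC errors flat ✗; TTL-expired ICMP seen ✓; jitter up ✓
(D) NAT table exhaustion — fails on CPU on switch normal, CRC errors flat, jitter up (predicts CPU on switch high, not CPU on switch normal; predicts CRC errors up, not CRC errors flat)
(E) ARP table overflow — CPU on switch normal ✓; retransmits up ✓ (via input drops flat → retransmits up); CRC errors flat ✓; TTL-expired ICMP seen ✓; jitter up ✓
(E) is the only candidate with no mismatches.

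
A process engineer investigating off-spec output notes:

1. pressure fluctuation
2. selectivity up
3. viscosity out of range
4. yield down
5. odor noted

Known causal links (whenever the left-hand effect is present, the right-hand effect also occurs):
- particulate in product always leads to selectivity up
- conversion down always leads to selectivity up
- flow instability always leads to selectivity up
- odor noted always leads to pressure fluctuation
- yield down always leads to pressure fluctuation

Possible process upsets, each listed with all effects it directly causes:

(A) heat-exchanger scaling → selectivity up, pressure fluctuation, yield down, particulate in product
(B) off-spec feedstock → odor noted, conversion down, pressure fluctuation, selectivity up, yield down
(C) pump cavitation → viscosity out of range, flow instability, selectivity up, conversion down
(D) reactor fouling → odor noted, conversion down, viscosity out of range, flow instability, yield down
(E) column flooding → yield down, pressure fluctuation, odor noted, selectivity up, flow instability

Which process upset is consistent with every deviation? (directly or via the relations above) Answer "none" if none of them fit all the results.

D

For each candidate, compare predicted effects to what was observed:
(A) heat-exchanger scaling — does not account for viscosity out of range, odor noted
(B) off-spec feedstock — does not account for viscosity out of range
(C) pump cavitation — pressure fluctuation ✗; selectivity up ✓; viscosity out of range ✓; yield down ✗; odor noted ✗
(D) reactor fouling — pressure fluctuation ✓ (through yield down → pressure fluctuation); selectivity up ✓ (through flow instability → selectivity up); viscosity out of range ✓; yield down ✓; odor noted ✓
(E) column flooding — does not account for viscosity out of range
(D) is the only candidate with no mismatches.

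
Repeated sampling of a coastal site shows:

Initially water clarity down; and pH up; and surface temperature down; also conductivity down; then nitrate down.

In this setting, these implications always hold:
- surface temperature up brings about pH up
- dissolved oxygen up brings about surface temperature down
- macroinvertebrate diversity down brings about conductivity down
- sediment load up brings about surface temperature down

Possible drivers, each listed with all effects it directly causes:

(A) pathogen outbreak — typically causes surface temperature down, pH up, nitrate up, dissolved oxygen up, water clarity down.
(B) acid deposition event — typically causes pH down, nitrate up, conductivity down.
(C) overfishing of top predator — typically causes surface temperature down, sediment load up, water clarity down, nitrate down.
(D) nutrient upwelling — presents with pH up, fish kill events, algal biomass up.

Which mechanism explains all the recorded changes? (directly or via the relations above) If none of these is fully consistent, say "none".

For each candidate, compare predicted effects to what was observed:
(A) pathogen outbreak — water clarity down +; pH up +; surface temperature down +; conductivity down -; nitrate down -
(B) acid deposition event — water clarity down -; pH up -; surface temperature down -; conductivity down +; nitrate down -
(C) overfishing of top predator — water clarity down +; pH up -; surface temperature down +; conductivity down -; nitrate down +
(D) nutrient upwelling — does not account for water clarity down, surface temperature down, conductivity down, nitrate down
Every candidate fails on at least one observation.

none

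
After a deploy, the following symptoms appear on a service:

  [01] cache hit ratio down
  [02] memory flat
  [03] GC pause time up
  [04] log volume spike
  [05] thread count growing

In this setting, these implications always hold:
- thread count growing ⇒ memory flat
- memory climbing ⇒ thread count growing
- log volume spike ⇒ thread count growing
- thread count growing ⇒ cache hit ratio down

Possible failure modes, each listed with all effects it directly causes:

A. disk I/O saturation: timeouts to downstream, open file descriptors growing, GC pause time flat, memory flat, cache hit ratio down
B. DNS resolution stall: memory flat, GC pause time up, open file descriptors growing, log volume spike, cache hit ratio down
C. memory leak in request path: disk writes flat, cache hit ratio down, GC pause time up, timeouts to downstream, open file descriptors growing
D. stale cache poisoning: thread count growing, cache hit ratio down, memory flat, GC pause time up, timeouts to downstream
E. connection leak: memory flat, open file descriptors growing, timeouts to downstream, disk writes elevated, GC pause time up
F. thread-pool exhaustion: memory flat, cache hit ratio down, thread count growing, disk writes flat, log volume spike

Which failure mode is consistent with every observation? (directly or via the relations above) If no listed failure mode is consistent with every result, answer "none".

B

For each candidate, compare predicted effects to what was observed:
(A) disk I/O saturation — cache hit ratio down ✓; memory flat ✓; GC pause time up ✗; log volume spike ✗; thread count growing ✗
(B) DNS resolution stall — cache hit ratio down ✓; memory flat ✓; GC pause time up ✓; log volume spike ✓; thread count growing ✓ (via log volume spike → thread count growing)
(C) memory leak in request path — does not account for memory flat, log volume spike, thread count growing
(D) stale cache poisoning — cache hit ratio down ✓; memory flat ✓; GC pause time up ✓; log volume spike ✗; thread count growing ✓
(E) connection leak — cache hit ratio down ✗; memory flat ✓; GC pause time up ✓; log volume spike ✗; thread count growing ✗
(F) thread-pool exhaustion — does not account for GC pause time up
(B) is the only candidate with no mismatches.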